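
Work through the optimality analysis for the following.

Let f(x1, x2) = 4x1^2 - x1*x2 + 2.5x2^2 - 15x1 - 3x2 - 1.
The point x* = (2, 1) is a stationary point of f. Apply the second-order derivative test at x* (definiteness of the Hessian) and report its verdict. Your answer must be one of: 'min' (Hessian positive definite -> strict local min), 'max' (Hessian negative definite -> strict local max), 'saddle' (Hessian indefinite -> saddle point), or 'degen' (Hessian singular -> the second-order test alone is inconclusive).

Compute the Hessian H = grad^2 f:
  H = [[8, -1], [-1, 5]]
Verify stationarity: grad f(x*) = H x* + g = (0, 0).
Eigenvalues of H: 4.6972, 8.3028.
Both eigenvalues > 0, so H is positive definite -> x* is a strict local min.

min


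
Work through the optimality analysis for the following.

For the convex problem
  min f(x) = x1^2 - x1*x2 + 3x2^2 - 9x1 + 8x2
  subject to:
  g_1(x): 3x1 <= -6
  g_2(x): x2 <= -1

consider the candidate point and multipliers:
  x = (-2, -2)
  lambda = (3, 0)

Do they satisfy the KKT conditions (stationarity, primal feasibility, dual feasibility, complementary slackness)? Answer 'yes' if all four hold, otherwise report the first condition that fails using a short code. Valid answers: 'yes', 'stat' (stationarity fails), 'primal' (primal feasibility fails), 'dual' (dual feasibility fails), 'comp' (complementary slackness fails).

Gradient of f: grad f(x) = Q x + c = (-11, -2)
Constraint values g_i(x) = a_i^T x - b_i:
  g_1((-2, -2)) = 0
  g_2((-2, -2)) = -1
Stationarity residual: grad f(x) + sum_i lambda_i a_i = (-2, -2)
  -> stationarity FAILS
Primal feasibility (all g_i <= 0): OK
Dual feasibility (all lambda_i >= 0): OK
Complementary slackness (lambda_i * g_i(x) = 0 for all i): OK

Verdict: the first failing condition is stationarity -> stat.

stat


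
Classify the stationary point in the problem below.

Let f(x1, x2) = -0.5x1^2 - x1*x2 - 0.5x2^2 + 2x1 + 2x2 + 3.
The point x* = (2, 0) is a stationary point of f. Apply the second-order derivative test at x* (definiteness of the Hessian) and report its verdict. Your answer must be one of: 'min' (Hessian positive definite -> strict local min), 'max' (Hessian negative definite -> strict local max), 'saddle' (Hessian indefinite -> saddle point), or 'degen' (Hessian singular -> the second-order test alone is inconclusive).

Compute the Hessian H = grad^2 f:
  H = [[-1, -1], [-1, -1]]
Verify stationarity: grad f(x*) = H x* + g = (0, 0).
Eigenvalues of H: -2, 0.
H has a zero eigenvalue (singular; negative semidefinite but not definite), so H is neither positive definite, negative definite, nor indefinite. The second-order test alone is inconclusive -> degen.
(Indeed, f is constant along the null direction of H through x*, so x* is not a strict local extremum.)

degen


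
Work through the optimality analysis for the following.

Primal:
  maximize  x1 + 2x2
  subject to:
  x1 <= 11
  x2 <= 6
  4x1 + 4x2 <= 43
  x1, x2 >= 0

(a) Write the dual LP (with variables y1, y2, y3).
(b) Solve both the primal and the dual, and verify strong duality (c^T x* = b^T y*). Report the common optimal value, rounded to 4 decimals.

The standard primal-dual pair for 'max c^T x s.t. A x <= b, x >= 0' is:
  Dual:  min b^T y  s.t.  A^T y >= c,  y >= 0.

So the dual LP is:
  minimize  11y1 + 6y2 + 43y3
  subject to:
    y1 + 4y3 >= 1
    y2 + 4y3 >= 2
    y1, y2, y3 >= 0

Solving the primal: x* = (4.75, 6).
  primal value c^T x* = 16.75.
Solving the dual: y* = (0, 1, 0.25).
  dual value b^T y* = 16.75.
Strong duality: c^T x* = b^T y*. Confirmed.

16.75


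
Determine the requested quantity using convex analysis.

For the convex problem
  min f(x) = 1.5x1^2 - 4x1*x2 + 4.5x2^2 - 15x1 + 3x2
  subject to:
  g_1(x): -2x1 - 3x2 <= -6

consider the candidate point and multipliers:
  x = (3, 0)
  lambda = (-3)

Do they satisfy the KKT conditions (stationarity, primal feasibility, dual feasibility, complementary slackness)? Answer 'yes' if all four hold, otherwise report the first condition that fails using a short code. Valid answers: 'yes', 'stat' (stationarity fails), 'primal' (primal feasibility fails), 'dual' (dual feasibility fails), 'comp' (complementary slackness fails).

Gradient of f: grad f(x) = Q x + c = (-6, -9)
Constraint values g_i(x) = a_i^T x - b_i:
  g_1((3, 0)) = 0
Stationarity residual: grad f(x) + sum_i lambda_i a_i = (0, 0)
  -> stationarity OK
Primal feasibility (all g_i <= 0): OK
Dual feasibility (all lambda_i >= 0): FAILS
Complementary slackness (lambda_i * g_i(x) = 0 for all i): OK

Verdict: the first failing condition is dual_feasibility -> dual.

dual


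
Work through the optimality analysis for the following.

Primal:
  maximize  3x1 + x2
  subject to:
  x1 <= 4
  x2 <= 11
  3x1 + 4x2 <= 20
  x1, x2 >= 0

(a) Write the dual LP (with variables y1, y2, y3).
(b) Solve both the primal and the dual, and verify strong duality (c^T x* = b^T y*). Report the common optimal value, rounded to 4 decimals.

The standard primal-dual pair for 'max c^T x s.t. A x <= b, x >= 0' is:
  Dual:  min b^T y  s.t.  A^T y >= c,  y >= 0.

So the dual LP is:
  minimize  4y1 + 11y2 + 20y3
  subject to:
    y1 + 3y3 >= 3
    y2 + 4y3 >= 1
    y1, y2, y3 >= 0

Solving the primal: x* = (4, 2).
  primal value c^T x* = 14.
Solving the dual: y* = (2.25, 0, 0.25).
  dual value b^T y* = 14.
Strong duality: c^T x* = b^T y*. Confirmed.

14


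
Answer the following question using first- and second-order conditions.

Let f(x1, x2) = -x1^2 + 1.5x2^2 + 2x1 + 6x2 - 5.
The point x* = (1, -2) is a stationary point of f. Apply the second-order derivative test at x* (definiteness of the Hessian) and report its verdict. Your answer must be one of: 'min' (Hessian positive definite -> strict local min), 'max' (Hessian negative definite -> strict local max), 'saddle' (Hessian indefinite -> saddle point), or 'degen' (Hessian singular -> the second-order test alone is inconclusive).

Compute the Hessian H = grad^2 f:
  H = [[-2, 0], [0, 3]]
Verify stationarity: grad f(x*) = H x* + g = (0, 0).
Eigenvalues of H: -2, 3.
Eigenvalues have mixed signs, so H is indefinite -> x* is a saddle point.

saddle


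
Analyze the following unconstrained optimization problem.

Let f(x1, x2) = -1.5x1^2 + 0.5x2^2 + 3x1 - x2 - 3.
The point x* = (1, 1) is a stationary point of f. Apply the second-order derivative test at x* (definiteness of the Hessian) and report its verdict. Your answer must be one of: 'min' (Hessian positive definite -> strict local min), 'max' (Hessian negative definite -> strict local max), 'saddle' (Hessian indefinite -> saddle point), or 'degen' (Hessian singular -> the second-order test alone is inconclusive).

Compute the Hessian H = grad^2 f:
  H = [[-3, 0], [0, 1]]
Verify stationarity: grad f(x*) = H x* + g = (0, 0).
Eigenvalues of H: -3, 1.
Eigenvalues have mixed signs, so H is indefinite -> x* is a saddle point.

saddle


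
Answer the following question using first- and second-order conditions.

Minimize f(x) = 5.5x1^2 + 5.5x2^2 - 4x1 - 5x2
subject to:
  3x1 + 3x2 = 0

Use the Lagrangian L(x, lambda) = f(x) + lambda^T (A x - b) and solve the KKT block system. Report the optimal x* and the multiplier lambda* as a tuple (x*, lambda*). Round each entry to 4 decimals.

Form the Lagrangian:
  L(x, lambda) = (1/2) x^T Q x + c^T x + lambda^T (A x - b)
Stationarity (grad_x L = 0): Q x + c + A^T lambda = 0.
Primal feasibility: A x = b.

This gives the KKT block system:
  [ Q   A^T ] [ x     ]   [-c ]
  [ A    0  ] [ lambda ] = [ b ]

Solving the linear system:
  x*      = (-0.0455, 0.0455)
  lambda* = (1.5)
  f(x*)   = -0.0227

x* = (-0.0455, 0.0455), lambda* = (1.5)


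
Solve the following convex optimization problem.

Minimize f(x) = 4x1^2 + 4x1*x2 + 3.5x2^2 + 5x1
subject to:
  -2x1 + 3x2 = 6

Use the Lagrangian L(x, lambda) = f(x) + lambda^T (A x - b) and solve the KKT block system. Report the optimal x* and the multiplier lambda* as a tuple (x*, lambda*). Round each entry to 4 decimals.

Form the Lagrangian:
  L(x, lambda) = (1/2) x^T Q x + c^T x + lambda^T (A x - b)
Stationarity (grad_x L = 0): Q x + c + A^T lambda = 0.
Primal feasibility: A x = b.

This gives the KKT block system:
  [ Q   A^T ] [ x     ]   [-c ]
  [ A    0  ] [ lambda ] = [ b ]

Solving the linear system:
  x*      = (-1.3581, 1.0946)
  lambda* = (-0.7432)
  f(x*)   = -1.1655

x* = (-1.3581, 1.0946), lambda* = (-0.7432)


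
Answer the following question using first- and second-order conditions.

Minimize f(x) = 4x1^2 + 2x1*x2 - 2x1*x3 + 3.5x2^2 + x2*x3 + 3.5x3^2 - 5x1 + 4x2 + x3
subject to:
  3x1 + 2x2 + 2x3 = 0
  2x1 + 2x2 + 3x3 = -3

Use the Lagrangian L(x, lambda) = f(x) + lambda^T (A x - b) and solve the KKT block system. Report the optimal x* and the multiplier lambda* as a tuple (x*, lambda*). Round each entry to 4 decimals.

Form the Lagrangian:
  L(x, lambda) = (1/2) x^T Q x + c^T x + lambda^T (A x - b)
Stationarity (grad_x L = 0): Q x + c + A^T lambda = 0.
Primal feasibility: A x = b.

This gives the KKT block system:
  [ Q   A^T ] [ x     ]   [-c ]
  [ A    0  ] [ lambda ] = [ b ]

Solving the linear system:
  x*      = (1.6352, -1.0881, -1.3648)
  lambda* = (-10.3459, 11.2013)
  f(x*)   = 9.8553

x* = (1.6352, -1.0881, -1.3648), lambda* = (-10.3459, 11.2013)


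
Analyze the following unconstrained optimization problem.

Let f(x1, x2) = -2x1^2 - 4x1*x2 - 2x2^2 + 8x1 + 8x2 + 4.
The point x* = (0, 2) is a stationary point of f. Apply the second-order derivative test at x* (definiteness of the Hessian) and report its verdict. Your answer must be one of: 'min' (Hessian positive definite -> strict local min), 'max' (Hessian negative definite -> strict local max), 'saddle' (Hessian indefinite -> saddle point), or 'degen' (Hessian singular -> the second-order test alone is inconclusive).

Compute the Hessian H = grad^2 f:
  H = [[-4, -4], [-4, -4]]
Verify stationarity: grad f(x*) = H x* + g = (0, 0).
Eigenvalues of H: -8, 0.
H has a zero eigenvalue (singular; negative semidefinite but not definite), so H is neither positive definite, negative definite, nor indefinite. The second-order test alone is inconclusive -> degen.
(Indeed, f is constant along the null direction of H through x*, so x* is not a strict local extremum.)

degen


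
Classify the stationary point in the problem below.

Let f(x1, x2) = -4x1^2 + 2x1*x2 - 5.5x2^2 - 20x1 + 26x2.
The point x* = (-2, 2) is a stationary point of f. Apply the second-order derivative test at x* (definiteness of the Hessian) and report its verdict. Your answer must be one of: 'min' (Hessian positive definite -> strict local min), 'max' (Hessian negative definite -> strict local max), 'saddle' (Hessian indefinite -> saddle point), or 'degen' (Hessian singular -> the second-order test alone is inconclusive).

Compute the Hessian H = grad^2 f:
  H = [[-8, 2], [2, -11]]
Verify stationarity: grad f(x*) = H x* + g = (0, 0).
Eigenvalues of H: -12, -7.
Both eigenvalues < 0, so H is negative definite -> x* is a strict local max.

max


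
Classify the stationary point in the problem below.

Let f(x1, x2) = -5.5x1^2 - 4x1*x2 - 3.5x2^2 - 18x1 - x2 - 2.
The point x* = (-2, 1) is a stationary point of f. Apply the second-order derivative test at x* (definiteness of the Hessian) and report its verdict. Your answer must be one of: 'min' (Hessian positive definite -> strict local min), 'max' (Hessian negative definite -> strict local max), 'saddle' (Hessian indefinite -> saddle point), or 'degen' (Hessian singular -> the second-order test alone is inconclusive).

Compute the Hessian H = grad^2 f:
  H = [[-11, -4], [-4, -7]]
Verify stationarity: grad f(x*) = H x* + g = (0, 0).
Eigenvalues of H: -13.4721, -4.5279.
Both eigenvalues < 0, so H is negative definite -> x* is a strict local max.

max


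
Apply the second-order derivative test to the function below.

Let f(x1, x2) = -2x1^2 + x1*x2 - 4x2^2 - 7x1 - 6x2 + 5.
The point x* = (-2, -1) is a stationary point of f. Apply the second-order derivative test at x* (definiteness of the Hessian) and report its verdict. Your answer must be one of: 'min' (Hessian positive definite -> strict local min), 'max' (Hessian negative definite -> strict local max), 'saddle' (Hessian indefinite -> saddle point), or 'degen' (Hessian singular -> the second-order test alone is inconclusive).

Compute the Hessian H = grad^2 f:
  H = [[-4, 1], [1, -8]]
Verify stationarity: grad f(x*) = H x* + g = (0, 0).
Eigenvalues of H: -8.2361, -3.7639.
Both eigenvalues < 0, so H is negative definite -> x* is a strict local max.

max


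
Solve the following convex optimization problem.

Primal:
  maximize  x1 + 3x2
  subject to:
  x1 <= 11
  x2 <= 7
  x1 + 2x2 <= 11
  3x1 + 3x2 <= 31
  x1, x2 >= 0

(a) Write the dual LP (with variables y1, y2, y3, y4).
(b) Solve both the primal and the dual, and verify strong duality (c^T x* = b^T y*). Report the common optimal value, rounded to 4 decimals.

The standard primal-dual pair for 'max c^T x s.t. A x <= b, x >= 0' is:
  Dual:  min b^T y  s.t.  A^T y >= c,  y >= 0.

So the dual LP is:
  minimize  11y1 + 7y2 + 11y3 + 31y4
  subject to:
    y1 + y3 + 3y4 >= 1
    y2 + 2y3 + 3y4 >= 3
    y1, y2, y3, y4 >= 0

Solving the primal: x* = (0, 5.5).
  primal value c^T x* = 16.5.
Solving the dual: y* = (0, 0, 1.5, 0).
  dual value b^T y* = 16.5.
Strong duality: c^T x* = b^T y*. Confirmed.

16.5


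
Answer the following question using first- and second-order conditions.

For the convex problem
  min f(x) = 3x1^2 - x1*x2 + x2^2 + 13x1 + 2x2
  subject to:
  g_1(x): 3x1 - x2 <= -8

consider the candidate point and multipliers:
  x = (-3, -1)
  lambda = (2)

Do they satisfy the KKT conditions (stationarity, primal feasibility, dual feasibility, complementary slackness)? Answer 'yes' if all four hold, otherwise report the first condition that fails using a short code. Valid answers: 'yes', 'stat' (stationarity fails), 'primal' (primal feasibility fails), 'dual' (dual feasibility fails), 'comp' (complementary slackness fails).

Gradient of f: grad f(x) = Q x + c = (-4, 3)
Constraint values g_i(x) = a_i^T x - b_i:
  g_1((-3, -1)) = 0
Stationarity residual: grad f(x) + sum_i lambda_i a_i = (2, 1)
  -> stationarity FAILS
Primal feasibility (all g_i <= 0): OK
Dual feasibility (all lambda_i >= 0): OK
Complementary slackness (lambda_i * g_i(x) = 0 for all i): OK

Verdict: the first failing condition is stationarity -> stat.

stat


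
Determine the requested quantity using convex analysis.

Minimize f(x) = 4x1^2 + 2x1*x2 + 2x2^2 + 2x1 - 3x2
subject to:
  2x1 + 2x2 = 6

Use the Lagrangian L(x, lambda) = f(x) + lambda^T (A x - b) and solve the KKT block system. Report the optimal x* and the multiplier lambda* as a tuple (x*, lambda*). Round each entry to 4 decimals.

Form the Lagrangian:
  L(x, lambda) = (1/2) x^T Q x + c^T x + lambda^T (A x - b)
Stationarity (grad_x L = 0): Q x + c + A^T lambda = 0.
Primal feasibility: A x = b.

This gives the KKT block system:
  [ Q   A^T ] [ x     ]   [-c ]
  [ A    0  ] [ lambda ] = [ b ]

Solving the linear system:
  x*      = (0.125, 2.875)
  lambda* = (-4.375)
  f(x*)   = 8.9375

x* = (0.125, 2.875), lambda* = (-4.375)


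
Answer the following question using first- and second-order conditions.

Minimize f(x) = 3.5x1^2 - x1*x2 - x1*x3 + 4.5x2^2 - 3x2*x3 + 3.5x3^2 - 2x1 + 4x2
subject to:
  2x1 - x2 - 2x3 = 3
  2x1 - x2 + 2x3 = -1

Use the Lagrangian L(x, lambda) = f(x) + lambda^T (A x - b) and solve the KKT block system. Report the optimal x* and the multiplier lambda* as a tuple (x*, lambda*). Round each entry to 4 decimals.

Form the Lagrangian:
  L(x, lambda) = (1/2) x^T Q x + c^T x + lambda^T (A x - b)
Stationarity (grad_x L = 0): Q x + c + A^T lambda = 0.
Primal feasibility: A x = b.

This gives the KKT block system:
  [ Q   A^T ] [ x     ]   [-c ]
  [ A    0  ] [ lambda ] = [ b ]

Solving the linear system:
  x*      = (0.1026, -0.7949, -1)
  lambda* = (-1.3077, 1.0513)
  f(x*)   = 0.7949

x* = (0.1026, -0.7949, -1), lambda* = (-1.3077, 1.0513)


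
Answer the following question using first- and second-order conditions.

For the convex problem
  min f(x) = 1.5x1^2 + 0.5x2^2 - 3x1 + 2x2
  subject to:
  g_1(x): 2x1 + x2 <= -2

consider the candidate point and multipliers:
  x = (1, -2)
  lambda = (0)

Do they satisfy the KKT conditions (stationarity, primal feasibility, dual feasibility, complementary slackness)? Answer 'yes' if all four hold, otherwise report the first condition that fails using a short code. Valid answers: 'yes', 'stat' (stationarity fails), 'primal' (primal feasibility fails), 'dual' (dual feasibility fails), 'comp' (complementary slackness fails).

Gradient of f: grad f(x) = Q x + c = (0, 0)
Constraint values g_i(x) = a_i^T x - b_i:
  g_1((1, -2)) = 2
Stationarity residual: grad f(x) + sum_i lambda_i a_i = (0, 0)
  -> stationarity OK
Primal feasibility (all g_i <= 0): FAILS
Dual feasibility (all lambda_i >= 0): OK
Complementary slackness (lambda_i * g_i(x) = 0 for all i): OK

Verdict: the first failing condition is primal_feasibility -> primal.

primal


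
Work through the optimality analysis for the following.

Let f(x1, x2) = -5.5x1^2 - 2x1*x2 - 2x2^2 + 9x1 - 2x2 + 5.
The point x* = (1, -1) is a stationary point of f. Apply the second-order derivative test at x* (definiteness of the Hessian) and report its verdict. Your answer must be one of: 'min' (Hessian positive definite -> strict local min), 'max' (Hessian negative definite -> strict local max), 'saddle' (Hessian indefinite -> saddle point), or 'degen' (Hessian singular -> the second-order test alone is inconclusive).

Compute the Hessian H = grad^2 f:
  H = [[-11, -2], [-2, -4]]
Verify stationarity: grad f(x*) = H x* + g = (0, 0).
Eigenvalues of H: -11.5311, -3.4689.
Both eigenvalues < 0, so H is negative definite -> x* is a strict local max.

max


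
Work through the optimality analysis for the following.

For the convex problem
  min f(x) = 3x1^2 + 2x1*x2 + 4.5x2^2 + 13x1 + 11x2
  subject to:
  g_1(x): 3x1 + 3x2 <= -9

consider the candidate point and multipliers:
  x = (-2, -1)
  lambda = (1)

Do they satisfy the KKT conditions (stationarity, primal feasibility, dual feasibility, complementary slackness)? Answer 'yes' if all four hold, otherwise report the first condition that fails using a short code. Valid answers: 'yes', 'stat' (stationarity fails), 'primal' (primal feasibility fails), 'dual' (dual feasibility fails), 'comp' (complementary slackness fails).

Gradient of f: grad f(x) = Q x + c = (-1, -2)
Constraint values g_i(x) = a_i^T x - b_i:
  g_1((-2, -1)) = 0
Stationarity residual: grad f(x) + sum_i lambda_i a_i = (2, 1)
  -> stationarity FAILS
Primal feasibility (all g_i <= 0): OK
Dual feasibility (all lambda_i >= 0): OK
Complementary slackness (lambda_i * g_i(x) = 0 for all i): OK

Verdict: the first failing condition is stationarity -> stat.

stat


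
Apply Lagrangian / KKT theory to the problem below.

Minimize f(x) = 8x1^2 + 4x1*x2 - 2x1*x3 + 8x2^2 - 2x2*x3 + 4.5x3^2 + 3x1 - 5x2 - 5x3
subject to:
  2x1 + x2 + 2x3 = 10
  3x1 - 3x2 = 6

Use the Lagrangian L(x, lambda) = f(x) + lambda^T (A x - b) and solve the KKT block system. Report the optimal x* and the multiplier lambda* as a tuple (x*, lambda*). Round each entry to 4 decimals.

Form the Lagrangian:
  L(x, lambda) = (1/2) x^T Q x + c^T x + lambda^T (A x - b)
Stationarity (grad_x L = 0): Q x + c + A^T lambda = 0.
Primal feasibility: A x = b.

This gives the KKT block system:
  [ Q   A^T ] [ x     ]   [-c ]
  [ A    0  ] [ lambda ] = [ b ]

Solving the linear system:
  x*      = (2.0138, 0.0138, 2.9792)
  lambda* = (-8.8789, -3.8535)
  f(x*)   = 51.4931

x* = (2.0138, 0.0138, 2.9792), lambda* = (-8.8789, -3.8535)


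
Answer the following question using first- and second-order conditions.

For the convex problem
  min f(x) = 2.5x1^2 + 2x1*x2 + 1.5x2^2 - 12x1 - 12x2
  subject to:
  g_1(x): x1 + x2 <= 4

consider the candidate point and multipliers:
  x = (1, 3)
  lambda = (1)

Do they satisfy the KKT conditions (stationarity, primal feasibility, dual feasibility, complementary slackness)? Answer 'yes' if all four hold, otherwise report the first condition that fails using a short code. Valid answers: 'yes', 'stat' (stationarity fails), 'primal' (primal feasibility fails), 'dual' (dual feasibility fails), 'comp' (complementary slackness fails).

Gradient of f: grad f(x) = Q x + c = (-1, -1)
Constraint values g_i(x) = a_i^T x - b_i:
  g_1((1, 3)) = 0
Stationarity residual: grad f(x) + sum_i lambda_i a_i = (0, 0)
  -> stationarity OK
Primal feasibility (all g_i <= 0): OK
Dual feasibility (all lambda_i >= 0): OK
Complementary slackness (lambda_i * g_i(x) = 0 for all i): OK

Verdict: yes, KKT holds.

yes


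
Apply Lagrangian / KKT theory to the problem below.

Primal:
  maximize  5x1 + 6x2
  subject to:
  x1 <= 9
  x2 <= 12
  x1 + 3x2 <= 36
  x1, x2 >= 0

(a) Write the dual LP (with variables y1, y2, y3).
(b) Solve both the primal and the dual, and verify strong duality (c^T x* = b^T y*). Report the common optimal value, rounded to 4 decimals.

The standard primal-dual pair for 'max c^T x s.t. A x <= b, x >= 0' is:
  Dual:  min b^T y  s.t.  A^T y >= c,  y >= 0.

So the dual LP is:
  minimize  9y1 + 12y2 + 36y3
  subject to:
    y1 + y3 >= 5
    y2 + 3y3 >= 6
    y1, y2, y3 >= 0

Solving the primal: x* = (9, 9).
  primal value c^T x* = 99.
Solving the dual: y* = (3, 0, 2).
  dual value b^T y* = 99.
Strong duality: c^T x* = b^T y*. Confirmed.

99


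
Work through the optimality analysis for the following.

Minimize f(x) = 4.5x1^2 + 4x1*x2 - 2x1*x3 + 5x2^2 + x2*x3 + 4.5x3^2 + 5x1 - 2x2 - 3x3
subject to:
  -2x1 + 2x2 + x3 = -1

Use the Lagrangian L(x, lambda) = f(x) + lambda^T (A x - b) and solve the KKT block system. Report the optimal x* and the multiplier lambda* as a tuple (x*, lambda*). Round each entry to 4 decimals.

Form the Lagrangian:
  L(x, lambda) = (1/2) x^T Q x + c^T x + lambda^T (A x - b)
Stationarity (grad_x L = 0): Q x + c + A^T lambda = 0.
Primal feasibility: A x = b.

This gives the KKT block system:
  [ Q   A^T ] [ x     ]   [-c ]
  [ A    0  ] [ lambda ] = [ b ]

Solving the linear system:
  x*      = (0.1913, -0.3815, 0.1458)
  lambda* = (2.4522)
  f(x*)   = 1.8673

x* = (0.1913, -0.3815, 0.1458), lambda* = (2.4522)


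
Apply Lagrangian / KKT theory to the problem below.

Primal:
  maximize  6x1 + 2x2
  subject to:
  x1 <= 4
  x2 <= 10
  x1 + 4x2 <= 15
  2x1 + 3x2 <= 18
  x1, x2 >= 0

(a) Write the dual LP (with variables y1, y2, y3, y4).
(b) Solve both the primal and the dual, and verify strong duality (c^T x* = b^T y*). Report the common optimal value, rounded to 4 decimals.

The standard primal-dual pair for 'max c^T x s.t. A x <= b, x >= 0' is:
  Dual:  min b^T y  s.t.  A^T y >= c,  y >= 0.

So the dual LP is:
  minimize  4y1 + 10y2 + 15y3 + 18y4
  subject to:
    y1 + y3 + 2y4 >= 6
    y2 + 4y3 + 3y4 >= 2
    y1, y2, y3, y4 >= 0

Solving the primal: x* = (4, 2.75).
  primal value c^T x* = 29.5.
Solving the dual: y* = (5.5, 0, 0.5, 0).
  dual value b^T y* = 29.5.
Strong duality: c^T x* = b^T y*. Confirmed.

29.5


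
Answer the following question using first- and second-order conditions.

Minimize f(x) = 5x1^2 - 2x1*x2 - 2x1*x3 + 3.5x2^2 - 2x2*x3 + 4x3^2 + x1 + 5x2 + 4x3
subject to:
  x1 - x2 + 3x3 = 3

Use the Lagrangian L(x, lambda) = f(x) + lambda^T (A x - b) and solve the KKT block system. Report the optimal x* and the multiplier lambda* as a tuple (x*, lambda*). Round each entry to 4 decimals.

Form the Lagrangian:
  L(x, lambda) = (1/2) x^T Q x + c^T x + lambda^T (A x - b)
Stationarity (grad_x L = 0): Q x + c + A^T lambda = 0.
Primal feasibility: A x = b.

This gives the KKT block system:
  [ Q   A^T ] [ x     ]   [-c ]
  [ A    0  ] [ lambda ] = [ b ]

Solving the linear system:
  x*      = (0.1749, -0.9907, 0.6115)
  lambda* = (-3.5077)
  f(x*)   = 4.0952

x* = (0.1749, -0.9907, 0.6115), lambda* = (-3.5077)


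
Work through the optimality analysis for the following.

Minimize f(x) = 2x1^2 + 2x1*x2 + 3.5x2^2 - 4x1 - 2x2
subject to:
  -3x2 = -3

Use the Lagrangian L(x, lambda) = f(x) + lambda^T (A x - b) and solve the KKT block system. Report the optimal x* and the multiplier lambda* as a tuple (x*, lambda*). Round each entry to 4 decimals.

Form the Lagrangian:
  L(x, lambda) = (1/2) x^T Q x + c^T x + lambda^T (A x - b)
Stationarity (grad_x L = 0): Q x + c + A^T lambda = 0.
Primal feasibility: A x = b.

This gives the KKT block system:
  [ Q   A^T ] [ x     ]   [-c ]
  [ A    0  ] [ lambda ] = [ b ]

Solving the linear system:
  x*      = (0.5, 1)
  lambda* = (2)
  f(x*)   = 1

x* = (0.5, 1), lambda* = (2)


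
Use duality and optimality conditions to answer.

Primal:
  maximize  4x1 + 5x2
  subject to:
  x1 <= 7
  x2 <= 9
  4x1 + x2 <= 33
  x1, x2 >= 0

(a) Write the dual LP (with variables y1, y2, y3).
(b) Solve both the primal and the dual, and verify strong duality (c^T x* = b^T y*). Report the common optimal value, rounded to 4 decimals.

The standard primal-dual pair for 'max c^T x s.t. A x <= b, x >= 0' is:
  Dual:  min b^T y  s.t.  A^T y >= c,  y >= 0.

So the dual LP is:
  minimize  7y1 + 9y2 + 33y3
  subject to:
    y1 + 4y3 >= 4
    y2 + y3 >= 5
    y1, y2, y3 >= 0

Solving the primal: x* = (6, 9).
  primal value c^T x* = 69.
Solving the dual: y* = (0, 4, 1).
  dual value b^T y* = 69.
Strong duality: c^T x* = b^T y*. Confirmed.

69


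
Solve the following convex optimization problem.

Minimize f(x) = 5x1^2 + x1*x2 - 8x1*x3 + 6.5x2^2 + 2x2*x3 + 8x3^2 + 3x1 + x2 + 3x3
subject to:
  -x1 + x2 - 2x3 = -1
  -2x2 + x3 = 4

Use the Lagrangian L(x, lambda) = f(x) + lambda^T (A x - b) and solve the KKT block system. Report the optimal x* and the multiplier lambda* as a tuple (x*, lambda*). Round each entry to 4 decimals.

Form the Lagrangian:
  L(x, lambda) = (1/2) x^T Q x + c^T x + lambda^T (A x - b)
Stationarity (grad_x L = 0): Q x + c + A^T lambda = 0.
Primal feasibility: A x = b.

This gives the KKT block system:
  [ Q   A^T ] [ x     ]   [-c ]
  [ A    0  ] [ lambda ] = [ b ]

Solving the linear system:
  x*      = (-0.8302, -2.0566, -0.1132)
  lambda* = (-6.4528, -16.6226)
  f(x*)   = 27.5755

x* = (-0.8302, -2.0566, -0.1132), lambda* = (-6.4528, -16.6226)


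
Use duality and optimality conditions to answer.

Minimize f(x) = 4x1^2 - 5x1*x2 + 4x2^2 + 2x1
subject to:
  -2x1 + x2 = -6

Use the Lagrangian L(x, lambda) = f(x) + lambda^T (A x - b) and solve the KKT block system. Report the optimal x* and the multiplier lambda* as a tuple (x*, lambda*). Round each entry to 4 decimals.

Form the Lagrangian:
  L(x, lambda) = (1/2) x^T Q x + c^T x + lambda^T (A x - b)
Stationarity (grad_x L = 0): Q x + c + A^T lambda = 0.
Primal feasibility: A x = b.

This gives the KKT block system:
  [ Q   A^T ] [ x     ]   [-c ]
  [ A    0  ] [ lambda ] = [ b ]

Solving the linear system:
  x*      = (3.2, 0.4)
  lambda* = (12.8)
  f(x*)   = 41.6

x* = (3.2, 0.4), lambda* = (12.8)


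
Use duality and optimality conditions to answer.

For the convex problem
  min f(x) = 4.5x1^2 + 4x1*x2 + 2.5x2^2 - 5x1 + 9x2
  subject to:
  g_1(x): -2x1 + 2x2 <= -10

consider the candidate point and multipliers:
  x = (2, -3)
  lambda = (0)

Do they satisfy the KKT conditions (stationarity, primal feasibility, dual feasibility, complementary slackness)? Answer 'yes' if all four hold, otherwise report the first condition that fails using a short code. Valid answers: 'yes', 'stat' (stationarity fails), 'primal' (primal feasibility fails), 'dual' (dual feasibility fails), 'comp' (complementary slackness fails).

Gradient of f: grad f(x) = Q x + c = (1, 2)
Constraint values g_i(x) = a_i^T x - b_i:
  g_1((2, -3)) = 0
Stationarity residual: grad f(x) + sum_i lambda_i a_i = (1, 2)
  -> stationarity FAILS
Primal feasibility (all g_i <= 0): OK
Dual feasibility (all lambda_i >= 0): OK
Complementary slackness (lambda_i * g_i(x) = 0 for all i): OK

Verdict: the first failing condition is stationarity -> stat.

stat


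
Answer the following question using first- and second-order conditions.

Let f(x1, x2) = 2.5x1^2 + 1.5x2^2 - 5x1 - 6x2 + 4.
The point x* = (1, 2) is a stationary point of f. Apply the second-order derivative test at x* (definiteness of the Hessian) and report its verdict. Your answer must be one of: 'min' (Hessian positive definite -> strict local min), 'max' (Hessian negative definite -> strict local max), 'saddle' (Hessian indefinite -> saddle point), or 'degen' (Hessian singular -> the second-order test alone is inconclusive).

Compute the Hessian H = grad^2 f:
  H = [[5, 0], [0, 3]]
Verify stationarity: grad f(x*) = H x* + g = (0, 0).
Eigenvalues of H: 3, 5.
Both eigenvalues > 0, so H is positive definite -> x* is a strict local min.

min


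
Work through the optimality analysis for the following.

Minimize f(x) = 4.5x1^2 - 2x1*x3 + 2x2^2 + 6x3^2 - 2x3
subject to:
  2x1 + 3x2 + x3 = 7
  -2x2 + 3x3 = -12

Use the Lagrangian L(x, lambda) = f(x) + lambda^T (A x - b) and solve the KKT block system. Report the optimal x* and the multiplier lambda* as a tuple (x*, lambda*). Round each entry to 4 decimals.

Form the Lagrangian:
  L(x, lambda) = (1/2) x^T Q x + c^T x + lambda^T (A x - b)
Stationarity (grad_x L = 0): Q x + c + A^T lambda = 0.
Primal feasibility: A x = b.

This gives the KKT block system:
  [ Q   A^T ] [ x     ]   [-c ]
  [ A    0  ] [ lambda ] = [ b ]

Solving the linear system:
  x*      = (-0.5222, 3.2848, -1.8101)
  lambda* = (0.5397, 7.3791)
  f(x*)   = 44.1961

x* = (-0.5222, 3.2848, -1.8101), lambda* = (0.5397, 7.3791)


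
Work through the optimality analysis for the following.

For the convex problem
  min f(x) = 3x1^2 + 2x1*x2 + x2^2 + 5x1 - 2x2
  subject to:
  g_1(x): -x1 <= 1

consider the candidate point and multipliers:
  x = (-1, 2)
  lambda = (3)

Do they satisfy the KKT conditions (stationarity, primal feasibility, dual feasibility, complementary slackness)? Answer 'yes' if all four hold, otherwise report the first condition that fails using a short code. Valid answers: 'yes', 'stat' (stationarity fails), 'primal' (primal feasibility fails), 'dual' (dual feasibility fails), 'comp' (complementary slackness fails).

Gradient of f: grad f(x) = Q x + c = (3, 0)
Constraint values g_i(x) = a_i^T x - b_i:
  g_1((-1, 2)) = 0
Stationarity residual: grad f(x) + sum_i lambda_i a_i = (0, 0)
  -> stationarity OK
Primal feasibility (all g_i <= 0): OK
Dual feasibility (all lambda_i >= 0): OK
Complementary slackness (lambda_i * g_i(x) = 0 for all i): OK

Verdict: yes, KKT holds.

yes


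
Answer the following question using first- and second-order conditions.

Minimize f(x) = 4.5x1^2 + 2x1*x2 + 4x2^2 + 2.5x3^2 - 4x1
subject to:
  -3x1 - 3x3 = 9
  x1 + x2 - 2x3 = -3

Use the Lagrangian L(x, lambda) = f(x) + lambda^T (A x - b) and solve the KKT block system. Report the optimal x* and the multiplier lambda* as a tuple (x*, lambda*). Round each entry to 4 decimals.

Form the Lagrangian:
  L(x, lambda) = (1/2) x^T Q x + c^T x + lambda^T (A x - b)
Stationarity (grad_x L = 0): Q x + c + A^T lambda = 0.
Primal feasibility: A x = b.

This gives the KKT block system:
  [ Q   A^T ] [ x     ]   [-c ]
  [ A    0  ] [ lambda ] = [ b ]

Solving the linear system:
  x*      = (-2.8243, -0.527, -0.1757)
  lambda* = (-6.8694, 9.8649)
  f(x*)   = 51.3581

x* = (-2.8243, -0.527, -0.1757), lambda* = (-6.8694, 9.8649)


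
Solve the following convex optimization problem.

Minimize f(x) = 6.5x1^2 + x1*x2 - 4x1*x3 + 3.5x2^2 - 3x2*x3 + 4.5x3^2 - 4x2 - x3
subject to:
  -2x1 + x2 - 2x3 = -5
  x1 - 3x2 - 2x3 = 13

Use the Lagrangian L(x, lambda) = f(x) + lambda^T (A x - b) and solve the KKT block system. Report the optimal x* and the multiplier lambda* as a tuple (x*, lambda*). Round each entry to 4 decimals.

Form the Lagrangian:
  L(x, lambda) = (1/2) x^T Q x + c^T x + lambda^T (A x - b)
Stationarity (grad_x L = 0): Q x + c + A^T lambda = 0.
Primal feasibility: A x = b.

This gives the KKT block system:
  [ Q   A^T ] [ x     ]   [-c ]
  [ A    0  ] [ lambda ] = [ b ]

Solving the linear system:
  x*      = (1.4079, -3.4441, -0.6299)
  lambda* = (5.4646, -6.4488)
  f(x*)   = 62.7819

x* = (1.4079, -3.4441, -0.6299), lambda* = (5.4646, -6.4488)


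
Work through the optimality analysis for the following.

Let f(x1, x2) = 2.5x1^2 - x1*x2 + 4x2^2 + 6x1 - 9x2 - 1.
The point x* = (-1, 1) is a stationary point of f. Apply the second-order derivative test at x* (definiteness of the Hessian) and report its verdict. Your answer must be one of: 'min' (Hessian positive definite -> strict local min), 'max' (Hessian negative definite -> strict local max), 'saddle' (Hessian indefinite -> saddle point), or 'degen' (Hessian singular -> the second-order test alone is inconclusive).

Compute the Hessian H = grad^2 f:
  H = [[5, -1], [-1, 8]]
Verify stationarity: grad f(x*) = H x* + g = (0, 0).
Eigenvalues of H: 4.6972, 8.3028.
Both eigenvalues > 0, so H is positive definite -> x* is a strict local min.

min


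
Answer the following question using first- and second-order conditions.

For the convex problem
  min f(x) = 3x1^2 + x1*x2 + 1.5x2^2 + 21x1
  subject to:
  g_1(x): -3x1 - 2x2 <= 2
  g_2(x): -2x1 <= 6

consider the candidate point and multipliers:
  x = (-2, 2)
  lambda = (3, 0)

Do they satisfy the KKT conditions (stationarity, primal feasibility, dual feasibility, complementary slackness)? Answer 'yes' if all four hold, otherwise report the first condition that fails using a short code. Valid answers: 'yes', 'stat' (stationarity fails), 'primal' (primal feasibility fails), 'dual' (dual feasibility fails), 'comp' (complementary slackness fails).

Gradient of f: grad f(x) = Q x + c = (11, 4)
Constraint values g_i(x) = a_i^T x - b_i:
  g_1((-2, 2)) = 0
  g_2((-2, 2)) = -2
Stationarity residual: grad f(x) + sum_i lambda_i a_i = (2, -2)
  -> stationarity FAILS
Primal feasibility (all g_i <= 0): OK
Dual feasibility (all lambda_i >= 0): OK
Complementary slackness (lambda_i * g_i(x) = 0 for all i): OK

Verdict: the first failing condition is stationarity -> stat.

stat


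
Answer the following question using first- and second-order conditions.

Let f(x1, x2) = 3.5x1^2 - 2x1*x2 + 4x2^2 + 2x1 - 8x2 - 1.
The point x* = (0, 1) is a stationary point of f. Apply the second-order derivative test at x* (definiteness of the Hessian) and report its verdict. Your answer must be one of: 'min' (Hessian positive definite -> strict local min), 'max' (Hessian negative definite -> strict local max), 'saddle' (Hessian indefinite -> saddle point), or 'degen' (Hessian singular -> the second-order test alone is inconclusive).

Compute the Hessian H = grad^2 f:
  H = [[7, -2], [-2, 8]]
Verify stationarity: grad f(x*) = H x* + g = (0, 0).
Eigenvalues of H: 5.4384, 9.5616.
Both eigenvalues > 0, so H is positive definite -> x* is a strict local min.

min


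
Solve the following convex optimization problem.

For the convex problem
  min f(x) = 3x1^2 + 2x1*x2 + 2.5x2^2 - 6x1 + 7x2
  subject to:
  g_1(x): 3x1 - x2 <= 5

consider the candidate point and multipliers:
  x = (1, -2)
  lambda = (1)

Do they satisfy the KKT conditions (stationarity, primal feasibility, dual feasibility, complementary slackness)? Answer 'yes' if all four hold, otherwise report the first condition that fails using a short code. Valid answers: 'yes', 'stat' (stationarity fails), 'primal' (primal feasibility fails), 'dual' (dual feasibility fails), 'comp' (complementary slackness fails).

Gradient of f: grad f(x) = Q x + c = (-4, -1)
Constraint values g_i(x) = a_i^T x - b_i:
  g_1((1, -2)) = 0
Stationarity residual: grad f(x) + sum_i lambda_i a_i = (-1, -2)
  -> stationarity FAILS
Primal feasibility (all g_i <= 0): OK
Dual feasibility (all lambda_i >= 0): OK
Complementary slackness (lambda_i * g_i(x) = 0 for all i): OK

Verdict: the first failing condition is stationarity -> stat.

stat


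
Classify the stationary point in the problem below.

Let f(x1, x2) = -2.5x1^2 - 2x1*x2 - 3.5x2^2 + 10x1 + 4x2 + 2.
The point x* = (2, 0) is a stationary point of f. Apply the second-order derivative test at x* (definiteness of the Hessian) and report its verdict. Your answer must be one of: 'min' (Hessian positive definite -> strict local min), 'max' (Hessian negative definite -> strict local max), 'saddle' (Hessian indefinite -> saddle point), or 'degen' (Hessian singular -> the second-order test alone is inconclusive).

Compute the Hessian H = grad^2 f:
  H = [[-5, -2], [-2, -7]]
Verify stationarity: grad f(x*) = H x* + g = (0, 0).
Eigenvalues of H: -8.2361, -3.7639.
Both eigenvalues < 0, so H is negative definite -> x* is a strict local max.

max


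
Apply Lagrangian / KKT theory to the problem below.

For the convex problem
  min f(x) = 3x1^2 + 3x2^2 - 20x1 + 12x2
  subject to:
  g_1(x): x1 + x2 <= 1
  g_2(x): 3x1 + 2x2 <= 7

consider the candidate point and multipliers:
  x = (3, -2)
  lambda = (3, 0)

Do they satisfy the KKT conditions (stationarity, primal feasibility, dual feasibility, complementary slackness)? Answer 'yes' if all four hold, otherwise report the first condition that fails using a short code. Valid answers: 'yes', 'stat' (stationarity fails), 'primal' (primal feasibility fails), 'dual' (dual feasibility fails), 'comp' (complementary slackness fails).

Gradient of f: grad f(x) = Q x + c = (-2, 0)
Constraint values g_i(x) = a_i^T x - b_i:
  g_1((3, -2)) = 0
  g_2((3, -2)) = -2
Stationarity residual: grad f(x) + sum_i lambda_i a_i = (1, 3)
  -> stationarity FAILS
Primal feasibility (all g_i <= 0): OK
Dual feasibility (all lambda_i >= 0): OK
Complementary slackness (lambda_i * g_i(x) = 0 for all i): OK

Verdict: the first failing condition is stationarity -> stat.

stat


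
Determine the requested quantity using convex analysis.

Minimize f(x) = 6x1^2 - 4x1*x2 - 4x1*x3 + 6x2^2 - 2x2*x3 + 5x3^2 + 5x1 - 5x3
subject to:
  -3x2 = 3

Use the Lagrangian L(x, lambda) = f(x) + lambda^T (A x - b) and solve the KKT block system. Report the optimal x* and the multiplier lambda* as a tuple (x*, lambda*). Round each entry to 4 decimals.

Form the Lagrangian:
  L(x, lambda) = (1/2) x^T Q x + c^T x + lambda^T (A x - b)
Stationarity (grad_x L = 0): Q x + c + A^T lambda = 0.
Primal feasibility: A x = b.

This gives the KKT block system:
  [ Q   A^T ] [ x     ]   [-c ]
  [ A    0  ] [ lambda ] = [ b ]

Solving the linear system:
  x*      = (-0.75, -1, 0)
  lambda* = (-3)
  f(x*)   = 2.625

x* = (-0.75, -1, 0), lambda* = (-3)


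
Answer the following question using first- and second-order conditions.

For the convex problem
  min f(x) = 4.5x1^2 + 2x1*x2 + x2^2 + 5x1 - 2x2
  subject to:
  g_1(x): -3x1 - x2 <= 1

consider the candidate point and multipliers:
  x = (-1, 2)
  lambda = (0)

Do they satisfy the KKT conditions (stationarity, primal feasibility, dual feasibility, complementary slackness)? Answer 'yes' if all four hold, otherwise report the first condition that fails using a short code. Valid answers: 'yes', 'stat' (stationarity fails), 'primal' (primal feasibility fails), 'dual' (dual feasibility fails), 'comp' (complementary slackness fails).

Gradient of f: grad f(x) = Q x + c = (0, 0)
Constraint values g_i(x) = a_i^T x - b_i:
  g_1((-1, 2)) = 0
Stationarity residual: grad f(x) + sum_i lambda_i a_i = (0, 0)
  -> stationarity OK
Primal feasibility (all g_i <= 0): OK
Dual feasibility (all lambda_i >= 0): OK
Complementary slackness (lambda_i * g_i(x) = 0 for all i): OK

Verdict: yes, KKT holds.

yes


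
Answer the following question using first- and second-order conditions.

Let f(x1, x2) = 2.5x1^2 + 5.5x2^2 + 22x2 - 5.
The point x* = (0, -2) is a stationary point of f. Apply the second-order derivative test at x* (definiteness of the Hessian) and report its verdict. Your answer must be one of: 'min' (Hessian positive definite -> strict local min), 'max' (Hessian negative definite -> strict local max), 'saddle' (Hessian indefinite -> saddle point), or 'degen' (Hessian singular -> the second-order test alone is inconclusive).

Compute the Hessian H = grad^2 f:
  H = [[5, 0], [0, 11]]
Verify stationarity: grad f(x*) = H x* + g = (0, 0).
Eigenvalues of H: 5, 11.
Both eigenvalues > 0, so H is positive definite -> x* is a strict local min.

min


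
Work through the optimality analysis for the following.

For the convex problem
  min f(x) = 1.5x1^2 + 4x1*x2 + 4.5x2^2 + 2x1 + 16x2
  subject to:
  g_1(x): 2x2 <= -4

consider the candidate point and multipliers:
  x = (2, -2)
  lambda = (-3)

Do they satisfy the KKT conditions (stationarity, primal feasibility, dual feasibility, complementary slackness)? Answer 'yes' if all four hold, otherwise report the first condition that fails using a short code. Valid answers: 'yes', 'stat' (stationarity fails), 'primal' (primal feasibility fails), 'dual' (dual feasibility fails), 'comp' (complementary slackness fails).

Gradient of f: grad f(x) = Q x + c = (0, 6)
Constraint values g_i(x) = a_i^T x - b_i:
  g_1((2, -2)) = 0
Stationarity residual: grad f(x) + sum_i lambda_i a_i = (0, 0)
  -> stationarity OK
Primal feasibility (all g_i <= 0): OK
Dual feasibility (all lambda_i >= 0): FAILS
Complementary slackness (lambda_i * g_i(x) = 0 for all i): OK

Verdict: the first failing condition is dual_feasibility -> dual.

dual
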